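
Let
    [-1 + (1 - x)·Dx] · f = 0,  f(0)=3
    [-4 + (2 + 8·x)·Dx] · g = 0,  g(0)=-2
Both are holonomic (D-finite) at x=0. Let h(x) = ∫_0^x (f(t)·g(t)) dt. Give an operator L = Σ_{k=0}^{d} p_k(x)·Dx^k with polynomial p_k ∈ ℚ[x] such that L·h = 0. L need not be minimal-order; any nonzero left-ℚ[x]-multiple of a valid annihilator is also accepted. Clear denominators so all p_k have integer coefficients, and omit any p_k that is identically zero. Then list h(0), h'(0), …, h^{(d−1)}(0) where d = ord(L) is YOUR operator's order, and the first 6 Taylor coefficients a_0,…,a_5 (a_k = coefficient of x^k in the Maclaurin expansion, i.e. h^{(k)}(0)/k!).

L = (3 + 2·x)·Dx + (-1 - 3·x + 4·x^2)·Dx^2  (order 2).
h: a_k = 0, -6, -9, -2, -15/2, 6, …
ICs: h(0) = 0, h′(0) = -6.

f: a_k = 3, 3, 3, 3, 3, 3, …
g: a_k = -2, -4, 4, -8, 20, -56, …
Product ⇒ symmetric product L₀, ord ≤ 1.
h=∫₀ˣh₀: take L = L₀·Dx.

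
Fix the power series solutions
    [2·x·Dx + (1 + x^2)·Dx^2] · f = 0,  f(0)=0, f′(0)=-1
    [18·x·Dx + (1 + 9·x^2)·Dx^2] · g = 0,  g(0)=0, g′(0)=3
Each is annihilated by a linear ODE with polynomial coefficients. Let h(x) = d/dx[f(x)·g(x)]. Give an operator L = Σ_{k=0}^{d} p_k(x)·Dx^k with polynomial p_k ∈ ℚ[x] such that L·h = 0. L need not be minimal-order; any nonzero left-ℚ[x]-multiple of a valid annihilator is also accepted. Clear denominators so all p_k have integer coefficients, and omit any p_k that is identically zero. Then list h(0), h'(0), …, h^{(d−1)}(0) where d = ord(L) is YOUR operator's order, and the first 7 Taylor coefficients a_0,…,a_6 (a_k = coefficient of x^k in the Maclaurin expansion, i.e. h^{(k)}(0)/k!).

L = (-216·x - 3600·x^3 - 5184·x^5 + 6480·x^7 + 17496·x^9) + (-40 - 1452·x^2 - 6480·x^4 - 4536·x^6 + 22680·x^8 + 26244·x^10)·Dx + (-80·x - 980·x^3 - 2160·x^5 + 2952·x^7 + 12960·x^9 + 8748·x^11)·Dx^2 + (-1 - 20·x^2 - 109·x^4 + 981·x^8 + 1620·x^10 + 729·x^12)·Dx^3  (order 3).
h: a_k = 0, -6, 0, 40, 0, -1566/5, 0, …
ICs: h(0) = 0, h′(0) = -6, h′′(0) = 0.

f: a_k = 0, -1, 0, 1/3, 0, -1/5, 0, …
g: a_k = 0, 3, 0, -9, 0, 243/5, 0, …
h₀=f·g: eliminate ⇒ L₀, order ≤ 2·2.
h=h₀': d/dx-closure on L₀ ⇒ L.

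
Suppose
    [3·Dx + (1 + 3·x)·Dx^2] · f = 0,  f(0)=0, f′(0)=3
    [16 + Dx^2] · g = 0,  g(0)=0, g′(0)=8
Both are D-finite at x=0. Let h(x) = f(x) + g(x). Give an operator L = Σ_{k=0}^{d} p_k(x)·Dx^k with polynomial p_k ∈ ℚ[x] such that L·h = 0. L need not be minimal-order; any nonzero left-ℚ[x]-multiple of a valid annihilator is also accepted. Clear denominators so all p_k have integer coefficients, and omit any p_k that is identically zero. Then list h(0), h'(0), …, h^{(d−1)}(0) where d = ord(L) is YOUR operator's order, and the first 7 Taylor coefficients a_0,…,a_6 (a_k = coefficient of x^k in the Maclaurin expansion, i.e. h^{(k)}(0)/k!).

L = (1680 + 2304·x + 3456·x^2)·Dx + (272 + 1584·x + 3456·x^2 + 3456·x^3)·Dx^2 + (105 + 144·x + 216·x^2)·Dx^3 + (17 + 99·x + 216·x^2 + 216·x^3)·Dx^4  (order 4).
h: a_k = 0, 11, -9/2, -37/3, -81/4, 197/3, -243/2, …
ICs: h(0) = 0, h′(0) = 11, h′′(0) = -9, h′′′(0) = -74.

f: a_k = 0, 3, -9/2, 9, -81/4, 243/5, -243/2, …
g: a_k = 0, 8, 0, -64/3, 0, 256/15, 0, …
L₀ := lclm(L_f,L_g); ord L₀ ≤ 2+2.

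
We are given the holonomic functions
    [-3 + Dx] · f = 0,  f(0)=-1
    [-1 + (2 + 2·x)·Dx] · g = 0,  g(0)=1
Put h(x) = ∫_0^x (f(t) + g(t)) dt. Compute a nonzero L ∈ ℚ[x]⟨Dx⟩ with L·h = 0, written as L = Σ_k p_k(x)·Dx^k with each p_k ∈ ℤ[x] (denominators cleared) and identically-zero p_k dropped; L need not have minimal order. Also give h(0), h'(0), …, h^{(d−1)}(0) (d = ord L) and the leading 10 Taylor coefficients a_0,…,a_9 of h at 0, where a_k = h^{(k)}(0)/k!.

L = (21 + 18·x)·Dx + (-37 - 72·x - 36·x^2)·Dx^2 + (10 + 22·x + 12·x^2)·Dx^3  (order 3).
h: a_k = 0, 0, -5/4, -37/24, -71/64, -437/640, -2557/7680, -5289/35840, -29949/573440, -67213/3440640, …
ICs: h(0) = 0, h′(0) = 0, h′′(0) = -5/2.

f: a_k = -1, -3, -9/2, -9/2, -27/8, -81/40, -81/80, -243/560, -729/4480, -243/4480, …
g: a_k = 1, 1/2, -1/8, 1/16, -5/128, 7/256, -21/1024, 33/2048, -429/32768, 715/65536, …
h₀=f+g: left-lcm gives L₀, ord ≤ 2.
∫: right-multiply L₀ by Dx.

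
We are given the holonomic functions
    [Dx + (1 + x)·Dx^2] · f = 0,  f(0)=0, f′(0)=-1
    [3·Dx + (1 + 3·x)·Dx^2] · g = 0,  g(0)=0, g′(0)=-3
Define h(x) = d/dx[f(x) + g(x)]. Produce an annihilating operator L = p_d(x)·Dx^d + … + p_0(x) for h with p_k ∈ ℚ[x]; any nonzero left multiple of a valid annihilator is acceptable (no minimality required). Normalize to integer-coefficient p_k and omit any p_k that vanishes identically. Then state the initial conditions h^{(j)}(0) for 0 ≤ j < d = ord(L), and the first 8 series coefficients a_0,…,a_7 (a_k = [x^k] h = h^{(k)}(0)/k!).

L = 6 + (8 + 12·x)·Dx + (1 + 4·x + 3·x^2)·Dx^2  (order 2).
h: a_k = -4, 10, -28, 82, -244, 730, -2188, 6562, …
ICs: h(0) = -4, h′(0) = 10.

f: a_k = 0, -1, 1/2, -1/3, 1/4, -1/5, 1/6, -1/7, …
g: a_k = 0, -3, 9/2, -9, 81/4, -243/5, 243/2, -2187/7, …
Weyl lclm of L_f,L_g ⇒ L₀ (ord ≤ 4).
h₀' ⇒ L via d/dx closure of L₀.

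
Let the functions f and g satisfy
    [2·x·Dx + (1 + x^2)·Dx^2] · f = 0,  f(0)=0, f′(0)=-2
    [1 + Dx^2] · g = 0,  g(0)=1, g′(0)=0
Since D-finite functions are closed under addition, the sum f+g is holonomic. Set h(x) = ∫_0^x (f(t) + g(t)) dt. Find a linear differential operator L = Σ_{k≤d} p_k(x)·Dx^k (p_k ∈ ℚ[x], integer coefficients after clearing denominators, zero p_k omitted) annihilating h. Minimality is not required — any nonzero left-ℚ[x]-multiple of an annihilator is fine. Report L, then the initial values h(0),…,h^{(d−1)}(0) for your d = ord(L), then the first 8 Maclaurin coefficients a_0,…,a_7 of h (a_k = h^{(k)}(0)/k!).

L = (-22·x + 28·x^3 + 2·x^5)·Dx^2 + (-1 + 7·x^2 + 9·x^4 + x^6)·Dx^3 + (-22·x + 28·x^3 + 2·x^5)·Dx^4 + (-1 + 7·x^2 + 9·x^4 + x^6)·Dx^5  (order 5).
h: a_k = 0, 1, -1, -1/6, 1/6, 1/120, -1/15, -1/5040, …
ICs: h(0) = 0, h′(0) = 1, h′′(0) = -2, h′′′(0) = -1, h′′′′(0) = 4.

f: a_k = 0, -2, 0, 2/3, 0, -2/5, 0, 2/7, …
g: a_k = 1, 0, -1/2, 0, 1/24, 0, -1/720, 0, …
Sum ⇒ L₀ = lclm(L_f,L_g) in ℚ(x)⟨Dx⟩.
h=∫₀ˣh₀: take L = L₀·Dx.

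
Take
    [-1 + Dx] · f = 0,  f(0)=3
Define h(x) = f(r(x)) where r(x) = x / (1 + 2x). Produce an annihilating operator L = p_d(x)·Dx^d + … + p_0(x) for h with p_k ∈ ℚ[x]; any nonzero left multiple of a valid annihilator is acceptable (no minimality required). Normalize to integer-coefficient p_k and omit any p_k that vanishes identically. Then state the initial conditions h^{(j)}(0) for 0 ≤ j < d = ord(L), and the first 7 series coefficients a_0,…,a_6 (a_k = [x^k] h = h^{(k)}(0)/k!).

L = -1 + (1 + 4·x + 4·x^2)·Dx  (order 1).
h: a_k = 3, 3, -9/2, 13/2, -71/8, 441/40, -2699/240, …
ICs: h(0) = 3.

f: a_k = 3, 3, 3/2, 1/2, 1/8, 1/40, 1/240, …
L₀ from L_f via x↦r, Dx↦r'^{-1}Dx.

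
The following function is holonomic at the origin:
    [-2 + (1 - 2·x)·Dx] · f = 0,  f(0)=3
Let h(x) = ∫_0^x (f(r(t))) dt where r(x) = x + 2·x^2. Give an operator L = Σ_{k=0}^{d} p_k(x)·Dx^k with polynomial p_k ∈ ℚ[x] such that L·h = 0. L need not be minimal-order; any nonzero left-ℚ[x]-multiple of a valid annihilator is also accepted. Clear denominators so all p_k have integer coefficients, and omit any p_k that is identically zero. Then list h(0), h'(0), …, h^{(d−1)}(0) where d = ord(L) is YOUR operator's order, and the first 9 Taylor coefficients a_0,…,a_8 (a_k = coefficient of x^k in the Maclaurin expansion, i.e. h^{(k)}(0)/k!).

f: a_k = 3, 6, 12, 24, 48, 96, 192, 384, 768, …
L₀ from L_f via x↦r, Dx↦r'^{-1}Dx.
h=∫h₀ ⇒ L = L₀·Dx.
L = (2 + 8·x)·Dx + (-1 + 2·x + 4·x^2)·Dx^2  (order 2).
h: a_k = 0, 3, 3, 8, 18, 48, 128, 2496/7, 1008, …
ICs: h(0) = 0, h′(0) = 3.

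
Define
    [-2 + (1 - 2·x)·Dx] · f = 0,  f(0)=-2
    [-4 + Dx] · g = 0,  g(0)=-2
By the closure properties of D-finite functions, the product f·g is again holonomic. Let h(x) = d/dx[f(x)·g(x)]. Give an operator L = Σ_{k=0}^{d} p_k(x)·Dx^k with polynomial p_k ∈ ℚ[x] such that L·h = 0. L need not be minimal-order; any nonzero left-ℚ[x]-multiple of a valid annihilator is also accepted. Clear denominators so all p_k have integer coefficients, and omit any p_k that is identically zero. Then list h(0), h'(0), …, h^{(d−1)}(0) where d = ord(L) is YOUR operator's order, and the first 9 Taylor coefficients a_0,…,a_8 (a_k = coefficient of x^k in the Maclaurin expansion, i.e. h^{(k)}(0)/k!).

L = (20 - 48·x + 32·x^2) + (-3 + 10·x - 8·x^2)·Dx  (order 1).
h: a_k = 24, 160, 608, 1792, 13952/3, 169472/15, 79360/3, 19062784/315, 42899456/315, …
ICs: h(0) = 24.

f: a_k = -2, -4, -8, -16, -32, -64, -128, -256, -512, …
g: a_k = -2, -8, -16, -64/3, -64/3, -256/15, -512/45, -2048/315, -1024/315, …
h₀=f·g: eliminate ⇒ L₀, order ≤ 1·1.
h=h₀': d/dx-closure on L₀ ⇒ L.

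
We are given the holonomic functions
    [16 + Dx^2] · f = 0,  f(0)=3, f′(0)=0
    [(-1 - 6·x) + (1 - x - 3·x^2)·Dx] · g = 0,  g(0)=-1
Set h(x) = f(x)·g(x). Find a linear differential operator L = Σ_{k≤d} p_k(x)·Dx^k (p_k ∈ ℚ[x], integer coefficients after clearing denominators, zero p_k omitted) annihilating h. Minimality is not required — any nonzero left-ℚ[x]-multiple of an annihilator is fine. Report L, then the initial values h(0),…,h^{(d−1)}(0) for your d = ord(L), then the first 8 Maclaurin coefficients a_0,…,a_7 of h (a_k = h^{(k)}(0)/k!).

f: a_k = 3, 0, -24, 0, 32, 0, -256/15, 0, …
g: a_k = -1, -1, -4, -7, -19, -40, -97, -217, …
Product ⇒ symmetric product L₀, ord ≤ 2.
L = (-10 + 16·x + 48·x^2) + (2 + 12·x)·Dx + (-1 + x + 3·x^2)·Dx^2  (order 2).
h: a_k = -3, -3, 12, 3, 7, 16, 811/15, 1531/15, …
ICs: h(0) = -3, h′(0) = -3.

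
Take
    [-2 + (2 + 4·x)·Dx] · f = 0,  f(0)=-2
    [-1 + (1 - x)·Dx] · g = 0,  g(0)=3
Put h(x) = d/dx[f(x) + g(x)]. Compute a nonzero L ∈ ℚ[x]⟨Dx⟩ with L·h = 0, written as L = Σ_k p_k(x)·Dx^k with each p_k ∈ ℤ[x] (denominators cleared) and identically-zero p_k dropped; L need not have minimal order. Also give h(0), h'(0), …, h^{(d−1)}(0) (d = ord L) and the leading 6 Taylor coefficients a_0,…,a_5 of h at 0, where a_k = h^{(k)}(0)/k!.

L = (-4 - 2·x) + (-1 - 10·x - 7·x^2)·Dx + (1 + 2·x - x^2 - 2·x^3)·Dx^2  (order 2).
h: a_k = 1, 8, 6, 17, 25/4, 135/4, …
ICs: h(0) = 1, h′(0) = 8.

f: a_k = -2, -2, 1, -1, 5/4, -7/4, …
g: a_k = 3, 3, 3, 3, 3, 3, …
h₀=f+g: left-lcm gives L₀, ord ≤ 2.
h=h₀': d/dx-closure on L₀ ⇒ L.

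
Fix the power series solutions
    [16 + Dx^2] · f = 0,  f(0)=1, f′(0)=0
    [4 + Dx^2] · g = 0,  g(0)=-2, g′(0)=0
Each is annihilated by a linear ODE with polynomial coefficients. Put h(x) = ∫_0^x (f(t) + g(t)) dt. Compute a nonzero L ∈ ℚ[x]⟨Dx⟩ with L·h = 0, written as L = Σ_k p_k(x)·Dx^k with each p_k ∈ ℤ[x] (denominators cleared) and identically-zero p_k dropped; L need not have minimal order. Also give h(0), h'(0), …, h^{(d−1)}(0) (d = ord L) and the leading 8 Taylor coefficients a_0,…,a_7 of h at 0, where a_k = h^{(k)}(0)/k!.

L = 64·Dx + 20·Dx^3 + Dx^5  (order 5).
h: a_k = 0, -1, 0, -4/3, 0, 28/15, 0, -248/315, …
ICs: h(0) = 0, h′(0) = -1, h′′(0) = 0, h′′′(0) = -8, h′′′′(0) = 0.

f: a_k = 1, 0, -8, 0, 32/3, 0, -256/45, 0, …
g: a_k = -2, 0, 4, 0, -4/3, 0, 8/45, 0, …
Sum ⇒ L₀ = lclm(L_f,L_g) in ℚ(x)⟨Dx⟩.
h=∫₀ˣh₀: take L = L₀·Dx.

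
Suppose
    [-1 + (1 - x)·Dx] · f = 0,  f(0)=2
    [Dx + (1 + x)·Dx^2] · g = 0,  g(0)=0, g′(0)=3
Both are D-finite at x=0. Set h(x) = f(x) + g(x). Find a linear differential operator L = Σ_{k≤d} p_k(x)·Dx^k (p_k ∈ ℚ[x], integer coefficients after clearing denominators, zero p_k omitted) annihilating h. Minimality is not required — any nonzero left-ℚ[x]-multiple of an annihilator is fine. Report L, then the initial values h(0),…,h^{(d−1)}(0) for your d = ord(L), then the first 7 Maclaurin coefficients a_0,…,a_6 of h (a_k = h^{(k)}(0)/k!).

L = (10 + 2·x)·Dx + (4 + 16·x + 4·x^2)·Dx^2 + (-3 - x + 3·x^2 + x^3)·Dx^3  (order 3).
h: a_k = 2, 5, 1/2, 3, 5/4, 13/5, 3/2, …
ICs: h(0) = 2, h′(0) = 5, h′′(0) = 1.

f: a_k = 2, 2, 2, 2, 2, 2, 2, …
g: a_k = 0, 3, -3/2, 1, -3/4, 3/5, -1/2, …
f+g: L₀ = lclm(L_f,L_g), ord ≤ 1+2.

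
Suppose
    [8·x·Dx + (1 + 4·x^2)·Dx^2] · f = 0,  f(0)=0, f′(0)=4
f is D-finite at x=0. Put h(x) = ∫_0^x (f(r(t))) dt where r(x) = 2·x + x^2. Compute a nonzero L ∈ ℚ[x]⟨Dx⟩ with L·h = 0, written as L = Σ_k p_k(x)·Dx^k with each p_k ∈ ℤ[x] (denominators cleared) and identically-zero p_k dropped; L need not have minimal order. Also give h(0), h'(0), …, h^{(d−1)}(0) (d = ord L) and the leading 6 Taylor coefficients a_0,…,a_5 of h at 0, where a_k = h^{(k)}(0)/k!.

L = (-1 + 32·x + 64·x^2 + 48·x^3 + 12·x^4)·Dx^2 + (1 + x + 16·x^2 + 32·x^3 + 20·x^4 + 4·x^5)·Dx^3  (order 3).
h: a_k = 0, 0, 4, 4/3, -32/3, -64/5, …
ICs: h(0) = 0, h′(0) = 0, h′′(0) = 8.

f: a_k = 0, 4, 0, -16/3, 0, 64/5, …
Substitute x→r, Dx→(1/r')Dx; clear ⇒ L₀.
Integrate: L := L₀·Dx.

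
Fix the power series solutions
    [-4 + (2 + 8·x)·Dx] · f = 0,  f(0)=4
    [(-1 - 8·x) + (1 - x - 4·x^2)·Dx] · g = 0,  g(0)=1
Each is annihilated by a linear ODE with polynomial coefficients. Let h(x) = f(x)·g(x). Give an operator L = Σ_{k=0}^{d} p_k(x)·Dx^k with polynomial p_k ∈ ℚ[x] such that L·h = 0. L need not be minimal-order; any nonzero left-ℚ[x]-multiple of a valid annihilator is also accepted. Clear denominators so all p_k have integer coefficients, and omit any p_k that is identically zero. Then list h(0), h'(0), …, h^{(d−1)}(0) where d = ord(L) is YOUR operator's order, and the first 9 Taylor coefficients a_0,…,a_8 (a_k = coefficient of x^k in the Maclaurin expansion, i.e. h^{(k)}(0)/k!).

L = (3 + 10·x + 24·x^2) + (-1 - 3·x + 8·x^2 + 16·x^3)·Dx  (order 1).
h: a_k = 4, 12, 20, 84, 124, 572, 732, 4076, 3572, …
ICs: h(0) = 4.

f: a_k = 4, 8, -8, 16, -40, 112, -336, 1056, -3432, …
g: a_k = 1, 1, 5, 9, 29, 65, 181, 441, 1165, …
L₀ := L_f ⊗_s L_g (sym. prod.), ord ≤ 1.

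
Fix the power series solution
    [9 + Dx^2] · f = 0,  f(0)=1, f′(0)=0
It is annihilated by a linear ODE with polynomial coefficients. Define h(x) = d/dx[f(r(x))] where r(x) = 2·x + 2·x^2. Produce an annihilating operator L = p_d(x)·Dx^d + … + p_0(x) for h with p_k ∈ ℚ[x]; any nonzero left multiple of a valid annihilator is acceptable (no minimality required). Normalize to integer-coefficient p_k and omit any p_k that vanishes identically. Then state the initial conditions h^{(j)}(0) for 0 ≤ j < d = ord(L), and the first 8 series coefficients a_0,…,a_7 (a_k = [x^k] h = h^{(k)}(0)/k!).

L = (48 + 288·x + 864·x^2 + 1152·x^3 + 576·x^4) + (-6 - 12·x)·Dx + (1 + 4·x + 4·x^2)·Dx^2  (order 2).
h: a_k = 0, -36, -108, 144, 1080, 7776/5, -6048/5, -245376/35, …
ICs: h(0) = 0, h′(0) = -36.

f: a_k = 1, 0, -9/2, 0, 27/8, 0, -81/80, 0, …
L₀ from L_f via x↦r, Dx↦r'^{-1}Dx.
Derive L from L₀ (diff closure).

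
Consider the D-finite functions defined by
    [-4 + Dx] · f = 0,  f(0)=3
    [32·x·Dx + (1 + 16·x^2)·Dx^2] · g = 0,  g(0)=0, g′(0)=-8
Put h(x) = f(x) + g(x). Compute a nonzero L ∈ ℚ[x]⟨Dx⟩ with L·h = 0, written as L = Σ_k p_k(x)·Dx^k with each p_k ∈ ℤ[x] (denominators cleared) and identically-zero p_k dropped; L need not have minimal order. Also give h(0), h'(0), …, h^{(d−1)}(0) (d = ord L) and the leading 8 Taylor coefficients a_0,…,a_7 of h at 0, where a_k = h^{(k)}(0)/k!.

L = (32 - 256·x - 512·x^2)·Dx + (-12 + 48·x + 64·x^2 - 256·x^3)·Dx^2 + (1 + 4·x + 16·x^2 + 64·x^3)·Dx^3  (order 3).
h: a_k = 3, 4, 24, 224/3, 32, -384, 256/15, 492544/105, …
ICs: h(0) = 3, h′(0) = 4, h′′(0) = 48.

f: a_k = 3, 12, 24, 32, 32, 128/5, 256/15, 1024/105, …
g: a_k = 0, -8, 0, 128/3, 0, -2048/5, 0, 32768/7, …
f+g: L₀ = lclm(L_f,L_g), ord ≤ 1+2.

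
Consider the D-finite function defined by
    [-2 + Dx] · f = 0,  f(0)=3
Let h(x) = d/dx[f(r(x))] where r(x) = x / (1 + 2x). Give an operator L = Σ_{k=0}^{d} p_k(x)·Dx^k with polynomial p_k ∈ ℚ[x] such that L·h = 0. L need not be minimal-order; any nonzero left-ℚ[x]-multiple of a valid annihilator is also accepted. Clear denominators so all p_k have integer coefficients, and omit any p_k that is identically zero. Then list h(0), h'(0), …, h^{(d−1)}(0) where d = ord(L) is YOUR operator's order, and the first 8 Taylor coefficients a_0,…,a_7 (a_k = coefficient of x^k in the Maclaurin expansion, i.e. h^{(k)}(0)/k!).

f: a_k = 3, 6, 6, 4, 2, 4/5, 4/15, 8/105, …
L₀ from L_f via x↦r, Dx↦r'^{-1}Dx.
Derive L from L₀ (diff closure).
L = (-2 - 8·x) + (-1 - 4·x - 4·x^2)·Dx  (order 1).
h: a_k = 6, -12, 12, 8, -76, 1208/5, -8728/15, 125456/105, …
ICs: h(0) = 6.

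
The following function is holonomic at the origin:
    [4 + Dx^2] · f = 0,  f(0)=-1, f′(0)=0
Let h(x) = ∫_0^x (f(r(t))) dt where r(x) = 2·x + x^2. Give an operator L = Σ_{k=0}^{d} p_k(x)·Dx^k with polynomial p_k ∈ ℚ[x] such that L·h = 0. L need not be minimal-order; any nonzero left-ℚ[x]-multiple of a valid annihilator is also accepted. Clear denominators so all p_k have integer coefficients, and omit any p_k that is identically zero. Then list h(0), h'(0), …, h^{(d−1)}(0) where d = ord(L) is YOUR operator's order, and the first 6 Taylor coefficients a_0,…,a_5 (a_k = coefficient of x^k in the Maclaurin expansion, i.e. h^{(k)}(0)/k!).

L = (16 + 48·x + 48·x^2 + 16·x^3)·Dx - Dx^2 + (1 + x)·Dx^3  (order 3).
h: a_k = 0, -1, 0, 8/3, 2, -26/15, …
ICs: h(0) = 0, h′(0) = -1, h′′(0) = 0.

f: a_k = -1, 0, 2, 0, -2/3, 0, …
L₀ from L_f via x↦r, Dx↦r'^{-1}Dx.
h=∫₀ˣh₀: take L = L₀·Dx.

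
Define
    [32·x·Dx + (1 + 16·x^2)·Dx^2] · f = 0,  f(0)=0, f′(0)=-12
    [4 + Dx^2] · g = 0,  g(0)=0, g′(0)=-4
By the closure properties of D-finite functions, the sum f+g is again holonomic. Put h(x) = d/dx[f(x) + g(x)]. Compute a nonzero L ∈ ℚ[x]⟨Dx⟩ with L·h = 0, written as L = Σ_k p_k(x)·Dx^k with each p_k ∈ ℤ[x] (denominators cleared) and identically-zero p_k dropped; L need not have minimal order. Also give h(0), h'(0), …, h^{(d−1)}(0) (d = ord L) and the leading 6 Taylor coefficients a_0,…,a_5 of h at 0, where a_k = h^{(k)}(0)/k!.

L = (-6016·x + 102400·x^3 + 32768·x^5) + (-28 + 1216·x^2 + 27648·x^4 + 16384·x^6)·Dx + (-1504·x + 25600·x^3 + 8192·x^5)·Dx^2 + (-7 + 304·x^2 + 6912·x^4 + 4096·x^6)·Dx^3  (order 3).
h: a_k = -16, 0, 200, 0, -9224/3, 0, …
ICs: h(0) = -16, h′(0) = 0, h′′(0) = 400.

f: a_k = 0, -12, 0, 64, 0, -3072/5, …
g: a_k = 0, -4, 0, 8/3, 0, -8/15, …
Sum ⇒ L₀ = lclm(L_f,L_g) in ℚ(x)⟨Dx⟩.
h=h₀': d/dx-closure on L₀ ⇒ L.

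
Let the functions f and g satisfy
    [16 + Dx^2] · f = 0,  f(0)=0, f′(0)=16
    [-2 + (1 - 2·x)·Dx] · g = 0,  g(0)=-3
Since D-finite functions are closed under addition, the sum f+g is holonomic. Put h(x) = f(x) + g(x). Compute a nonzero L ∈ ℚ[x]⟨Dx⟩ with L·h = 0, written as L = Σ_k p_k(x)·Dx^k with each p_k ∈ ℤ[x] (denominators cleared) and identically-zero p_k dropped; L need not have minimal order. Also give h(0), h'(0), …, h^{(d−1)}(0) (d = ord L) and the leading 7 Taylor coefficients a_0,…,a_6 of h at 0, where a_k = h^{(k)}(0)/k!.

f: a_k = 0, 16, 0, -128/3, 0, 512/15, 0, …
g: a_k = -3, -6, -12, -24, -48, -96, -192, …
f+g: L₀ = lclm(L_f,L_g), ord ≤ 2+1.
L = (-160 + 256·x - 256·x^2) + (48 - 224·x + 384·x^2 - 256·x^3)·Dx + (-10 + 16·x - 16·x^2)·Dx^2 + (3 - 14·x + 24·x^2 - 16·x^3)·Dx^3  (order 3).
h: a_k = -3, 10, -12, -200/3, -48, -928/15, -192, …
ICs: h(0) = -3, h′(0) = 10, h′′(0) = -24.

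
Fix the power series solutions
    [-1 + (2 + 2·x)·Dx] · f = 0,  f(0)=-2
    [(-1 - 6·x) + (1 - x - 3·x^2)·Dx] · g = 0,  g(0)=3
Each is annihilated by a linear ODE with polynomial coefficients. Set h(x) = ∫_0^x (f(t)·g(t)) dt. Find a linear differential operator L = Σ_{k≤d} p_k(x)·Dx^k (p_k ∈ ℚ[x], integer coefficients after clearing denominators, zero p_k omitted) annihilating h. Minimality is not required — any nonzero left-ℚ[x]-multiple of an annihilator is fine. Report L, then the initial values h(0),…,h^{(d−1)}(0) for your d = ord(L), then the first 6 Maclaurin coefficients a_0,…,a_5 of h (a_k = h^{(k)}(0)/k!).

f: a_k = -2, -1, 1/4, -1/8, 5/64, -7/128, …
g: a_k = 3, 3, 12, 21, 57, 120, …
h₀=f·g: eliminate ⇒ L₀, order ≤ 1·1.
h=∫h₀ ⇒ L = L₀·Dx.
L = (3 + 13·x + 9·x^2)·Dx + (-2 + 8·x^2 + 6·x^3)·Dx^2  (order 2).
h: a_k = 0, -6, -9/2, -35/4, -429/32, -8457/320, …
ICs: h(0) = 0, h′(0) = -6.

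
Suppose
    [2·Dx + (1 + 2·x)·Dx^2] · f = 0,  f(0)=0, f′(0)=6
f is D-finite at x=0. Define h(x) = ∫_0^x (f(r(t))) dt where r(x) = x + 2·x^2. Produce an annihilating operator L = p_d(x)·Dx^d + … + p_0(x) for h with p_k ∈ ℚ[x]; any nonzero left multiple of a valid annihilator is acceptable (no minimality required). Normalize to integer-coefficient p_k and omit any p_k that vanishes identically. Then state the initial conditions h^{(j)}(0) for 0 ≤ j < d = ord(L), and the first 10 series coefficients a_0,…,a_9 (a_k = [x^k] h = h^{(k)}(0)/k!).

L = (-2 + 8·x + 16·x^2)·Dx^2 + (1 + 6·x + 12·x^2 + 16·x^3)·Dx^3  (order 3).
h: a_k = 0, 0, 3, 2, -4, 12/5, 16/5, -64/7, 48/7, 32/3, …
ICs: h(0) = 0, h′(0) = 0, h′′(0) = 6.

f: a_k = 0, 6, -6, 8, -12, 96/5, -32, 384/7, -96, 512/3, …
f∘r: x↦r, Dx↦Dx/r' in L_f ⇒ L₀.
h=∫₀ˣh₀: take L = L₀·Dx.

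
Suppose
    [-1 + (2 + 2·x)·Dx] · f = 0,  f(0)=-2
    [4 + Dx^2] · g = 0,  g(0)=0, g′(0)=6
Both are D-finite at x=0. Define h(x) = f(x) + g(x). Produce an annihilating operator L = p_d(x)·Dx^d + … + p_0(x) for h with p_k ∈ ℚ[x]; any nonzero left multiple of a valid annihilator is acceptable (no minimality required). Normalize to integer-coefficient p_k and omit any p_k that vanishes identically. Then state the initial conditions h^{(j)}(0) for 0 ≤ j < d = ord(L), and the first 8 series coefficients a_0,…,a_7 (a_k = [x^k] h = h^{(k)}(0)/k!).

f: a_k = -2, -1, 1/4, -1/8, 5/64, -7/128, 21/512, -33/1024, …
g: a_k = 0, 6, 0, -4, 0, 4/5, 0, -8/105, …
Weyl lclm of L_f,L_g ⇒ L₀ (ord ≤ 3).
L = (-76 - 128·x - 64·x^2) + (120 + 376·x + 384·x^2 + 128·x^3)·Dx + (-19 - 32·x - 16·x^2)·Dx^2 + (30 + 94·x + 96·x^2 + 32·x^3)·Dx^3  (order 3).
h: a_k = -2, 5, 1/4, -33/8, 5/64, 477/640, 21/512, -11657/107520, …
ICs: h(0) = -2, h′(0) = 5, h′′(0) = 1/2.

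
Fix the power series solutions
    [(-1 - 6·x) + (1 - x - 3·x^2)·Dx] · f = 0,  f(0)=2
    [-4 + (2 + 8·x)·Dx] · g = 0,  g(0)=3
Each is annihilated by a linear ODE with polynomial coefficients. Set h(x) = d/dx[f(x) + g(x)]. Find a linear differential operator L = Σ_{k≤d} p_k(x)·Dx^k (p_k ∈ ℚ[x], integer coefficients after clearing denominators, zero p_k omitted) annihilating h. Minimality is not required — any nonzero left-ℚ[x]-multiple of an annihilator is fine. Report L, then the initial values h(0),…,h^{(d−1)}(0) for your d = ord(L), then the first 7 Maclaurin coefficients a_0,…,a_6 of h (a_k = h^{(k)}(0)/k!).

L = (-90 - 516·x - 1548·x^2 - 1296·x^3 - 1620·x^4) + (-15 - 288·x - 1752·x^2 - 4068·x^3 - 4914·x^4 - 4860·x^5)·Dx + (5 + 45·x + 109·x^2 - 18·x^3 - 468·x^4 - 1278·x^5 - 1080·x^6)·Dx^2  (order 2).
h: a_k = 8, 4, 78, 32, 820, -348, 8582, …
ICs: h(0) = 8, h′(0) = 4.

f: a_k = 2, 2, 8, 14, 38, 80, 194, …
g: a_k = 3, 6, -6, 12, -30, 84, -252, …
h₀=f+g: left-lcm gives L₀, ord ≤ 2.
h₀' ⇒ L via d/dx closure of L₀.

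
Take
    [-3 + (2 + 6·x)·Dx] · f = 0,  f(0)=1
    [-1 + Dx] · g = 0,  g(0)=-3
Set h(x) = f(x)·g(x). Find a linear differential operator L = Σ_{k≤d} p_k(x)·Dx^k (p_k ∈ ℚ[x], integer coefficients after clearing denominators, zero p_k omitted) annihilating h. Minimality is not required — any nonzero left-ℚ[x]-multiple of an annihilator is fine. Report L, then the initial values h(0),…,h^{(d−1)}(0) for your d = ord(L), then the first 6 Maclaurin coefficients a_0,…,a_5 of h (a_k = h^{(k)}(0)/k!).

L = (-5 - 6·x) + (2 + 6·x)·Dx  (order 1).
h: a_k = -3, -15/2, -21/8, -71/16, 671/128, -16157/1280, …
ICs: h(0) = -3.

f: a_k = 1, 3/2, -9/8, 27/16, -405/128, 1701/256, …
g: a_k = -3, -3, -3/2, -1/2, -1/8, -1/40, …
L₀ := L_f ⊗_s L_g (sym. prod.), ord ≤ 1.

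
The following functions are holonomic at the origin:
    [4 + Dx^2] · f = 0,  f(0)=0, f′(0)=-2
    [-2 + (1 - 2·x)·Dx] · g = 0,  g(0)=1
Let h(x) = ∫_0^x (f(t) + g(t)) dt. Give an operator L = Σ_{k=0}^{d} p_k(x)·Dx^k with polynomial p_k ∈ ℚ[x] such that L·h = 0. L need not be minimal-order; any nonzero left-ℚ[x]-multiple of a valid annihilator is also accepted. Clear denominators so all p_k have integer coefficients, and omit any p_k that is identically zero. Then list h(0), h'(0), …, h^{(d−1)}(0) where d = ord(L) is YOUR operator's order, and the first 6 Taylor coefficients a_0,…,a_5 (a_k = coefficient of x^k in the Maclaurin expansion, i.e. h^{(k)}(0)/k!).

f: a_k = 0, -2, 0, 4/3, 0, -4/15, …
g: a_k = 1, 2, 4, 8, 16, 32, …
Sum ⇒ L₀ = lclm(L_f,L_g) in ℚ(x)⟨Dx⟩.
Integrate: L := L₀·Dx.
L = (-56 + 32·x - 32·x^2)·Dx + (12 - 40·x + 48·x^2 - 32·x^3)·Dx^2 + (-14 + 8·x - 8·x^2)·Dx^3 + (3 - 10·x + 12·x^2 - 8·x^3)·Dx^4  (order 4).
h: a_k = 0, 1, 0, 4/3, 7/3, 16/5, …
ICs: h(0) = 0, h′(0) = 1, h′′(0) = 0, h′′′(0) = 8.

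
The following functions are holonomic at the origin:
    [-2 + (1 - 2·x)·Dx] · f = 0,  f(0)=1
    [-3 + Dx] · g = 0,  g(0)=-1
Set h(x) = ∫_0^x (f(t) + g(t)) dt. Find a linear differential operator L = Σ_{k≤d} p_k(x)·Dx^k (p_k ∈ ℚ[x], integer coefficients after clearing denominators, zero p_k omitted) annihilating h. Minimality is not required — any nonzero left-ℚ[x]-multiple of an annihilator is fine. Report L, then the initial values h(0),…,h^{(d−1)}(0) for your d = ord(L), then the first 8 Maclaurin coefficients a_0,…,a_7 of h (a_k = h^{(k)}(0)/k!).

L = (-6 - 36·x)·Dx + (-1 + 36·x - 36·x^2)·Dx^2 + (1 - 8·x + 12·x^2)·Dx^3  (order 3).
h: a_k = 0, 0, -1/2, -1/6, 7/8, 101/40, 1199/240, 5039/560, …
ICs: h(0) = 0, h′(0) = 0, h′′(0) = -1.

f: a_k = 1, 2, 4, 8, 16, 32, 64, 128, …
g: a_k = -1, -3, -9/2, -9/2, -27/8, -81/40, -81/80, -243/560, …
Sum ⇒ L₀ = lclm(L_f,L_g) in ℚ(x)⟨Dx⟩.
Integrate: L := L₀·Dx.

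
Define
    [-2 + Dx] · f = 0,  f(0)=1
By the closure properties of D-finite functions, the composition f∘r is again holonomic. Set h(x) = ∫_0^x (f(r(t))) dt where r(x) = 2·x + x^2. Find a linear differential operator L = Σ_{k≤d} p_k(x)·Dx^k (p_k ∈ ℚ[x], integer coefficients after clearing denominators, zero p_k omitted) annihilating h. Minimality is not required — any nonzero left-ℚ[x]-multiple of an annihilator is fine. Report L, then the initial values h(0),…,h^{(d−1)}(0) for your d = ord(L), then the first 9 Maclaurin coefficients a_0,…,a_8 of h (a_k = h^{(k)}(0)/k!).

L = (-4 - 4·x)·Dx + Dx^2  (order 2).
h: a_k = 0, 1, 2, 10/3, 14/3, 86/15, 284/45, 1996/315, 370/63, …
ICs: h(0) = 0, h′(0) = 1.

f: a_k = 1, 2, 2, 4/3, 2/3, 4/15, 4/45, 8/315, 2/315, …
L₀ from L_f via x↦r, Dx↦r'^{-1}Dx.
∫: right-multiply L₀ by Dx.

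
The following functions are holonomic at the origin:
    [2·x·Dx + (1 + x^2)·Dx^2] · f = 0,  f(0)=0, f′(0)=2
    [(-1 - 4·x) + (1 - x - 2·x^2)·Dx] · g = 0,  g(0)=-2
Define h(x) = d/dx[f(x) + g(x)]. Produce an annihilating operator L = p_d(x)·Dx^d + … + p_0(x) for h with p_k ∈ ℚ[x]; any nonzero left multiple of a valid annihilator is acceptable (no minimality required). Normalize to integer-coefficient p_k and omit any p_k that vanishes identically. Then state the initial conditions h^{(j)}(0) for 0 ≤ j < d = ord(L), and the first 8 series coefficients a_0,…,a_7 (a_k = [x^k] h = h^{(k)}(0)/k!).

L = (6 - 24·x - 162·x^2 - 240·x^3 - 384·x^4 - 48·x^6) + (-16 - 74·x - 88·x^2 - 226·x^3 - 212·x^4 - 304·x^5 - 12·x^6 - 48·x^7)·Dx + (3 + 4·x + 8·x^2 - 28·x^3 - 27·x^4 - 36·x^5 - 40·x^6 - 4·x^7 - 8·x^8)·Dx^2  (order 2).
h: a_k = 0, -12, -32, -88, -208, -516, -1192, -2736, …
ICs: h(0) = 0, h′(0) = -12.

f: a_k = 0, 2, 0, -2/3, 0, 2/5, 0, -2/7, …
g: a_k = -2, -2, -6, -10, -22, -42, -86, -170, …
Sum ⇒ L₀ = lclm(L_f,L_g) in ℚ(x)⟨Dx⟩.
Differentiate: ansatz ord ≤ ord L₀ ⇒ L.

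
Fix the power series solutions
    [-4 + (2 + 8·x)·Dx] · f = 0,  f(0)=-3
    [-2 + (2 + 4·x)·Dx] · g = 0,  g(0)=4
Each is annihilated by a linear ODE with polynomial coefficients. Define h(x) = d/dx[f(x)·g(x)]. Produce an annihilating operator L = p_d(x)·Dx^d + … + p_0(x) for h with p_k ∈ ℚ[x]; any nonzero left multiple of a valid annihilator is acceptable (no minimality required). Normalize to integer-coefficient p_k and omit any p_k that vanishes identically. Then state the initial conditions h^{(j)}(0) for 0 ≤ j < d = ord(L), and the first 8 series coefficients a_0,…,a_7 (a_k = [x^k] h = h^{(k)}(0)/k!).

L = -1 + (-3 - 26·x - 72·x^2 - 64·x^3)·Dx  (order 1).
h: a_k = -36, 12, -54, 222, -1755/2, 6813/2, -52479/4, 201543/4, …
ICs: h(0) = -36.

f: a_k = -3, -6, 6, -12, 30, -84, 252, -792, …
g: a_k = 4, 4, -2, 2, -5/2, 7/2, -21/4, 33/4, …
L₀ := L_f ⊗_s L_g (sym. prod.), ord ≤ 1.
Differentiate: ansatz ord ≤ ord L₀ ⇒ L.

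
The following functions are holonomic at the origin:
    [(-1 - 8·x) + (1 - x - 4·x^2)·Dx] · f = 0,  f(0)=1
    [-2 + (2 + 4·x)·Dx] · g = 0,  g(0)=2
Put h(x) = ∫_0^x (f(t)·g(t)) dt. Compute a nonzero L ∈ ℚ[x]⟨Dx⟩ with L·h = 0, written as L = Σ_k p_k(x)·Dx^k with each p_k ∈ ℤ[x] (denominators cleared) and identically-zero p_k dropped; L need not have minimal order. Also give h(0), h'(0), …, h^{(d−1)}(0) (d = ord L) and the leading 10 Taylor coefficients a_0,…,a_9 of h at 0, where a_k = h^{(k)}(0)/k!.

L = (2 + 9·x + 12·x^2)·Dx + (-1 - x + 6·x^2 + 8·x^3)·Dx^2  (order 2).
h: a_k = 0, 2, 2, 11/3, 7, 283/20, 123/4, 3719/56, 1207/8, 195827/576, …
ICs: h(0) = 0, h′(0) = 2.

f: a_k = 1, 1, 5, 9, 29, 65, 181, 441, 1165, 2929, …
g: a_k = 2, 2, -1, 1, -5/4, 7/4, -21/8, 33/8, -429/64, 715/64, …
Product ⇒ symmetric product L₀, ord ≤ 1.
h=∫h₀ ⇒ L = L₀·Dx.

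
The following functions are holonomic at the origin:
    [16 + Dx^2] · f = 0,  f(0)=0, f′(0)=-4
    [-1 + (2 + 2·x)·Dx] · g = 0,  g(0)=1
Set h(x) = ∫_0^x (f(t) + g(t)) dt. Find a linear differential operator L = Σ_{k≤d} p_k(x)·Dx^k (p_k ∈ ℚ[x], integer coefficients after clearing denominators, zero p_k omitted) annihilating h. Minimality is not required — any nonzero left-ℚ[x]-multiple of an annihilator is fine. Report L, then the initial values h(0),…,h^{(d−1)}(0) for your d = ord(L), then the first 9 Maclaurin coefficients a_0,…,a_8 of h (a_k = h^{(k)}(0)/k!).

f: a_k = 0, -4, 0, 32/3, 0, -128/15, 0, 1024/315, 0, …
g: a_k = 1, 1/2, -1/8, 1/16, -5/128, 7/256, -21/1024, 33/2048, -429/32768, …
Weyl lclm of L_f,L_g ⇒ L₀ (ord ≤ 3).
Integrate: L := L₀·Dx.
L = (-1072 - 2048·x - 1024·x^2)·Dx + (2016 + 6112·x + 6144·x^2 + 2048·x^3)·Dx^2 + (-67 - 128·x - 64·x^2)·Dx^3 + (126 + 382·x + 384·x^2 + 128·x^3)·Dx^4  (order 4).
h: a_k = 0, 1, -7/4, -1/24, 515/192, -1/128, -32663/23040, -3/1024, 2107547/5160960, …
ICs: h(0) = 0, h′(0) = 1, h′′(0) = -7/2, h′′′(0) = -1/4.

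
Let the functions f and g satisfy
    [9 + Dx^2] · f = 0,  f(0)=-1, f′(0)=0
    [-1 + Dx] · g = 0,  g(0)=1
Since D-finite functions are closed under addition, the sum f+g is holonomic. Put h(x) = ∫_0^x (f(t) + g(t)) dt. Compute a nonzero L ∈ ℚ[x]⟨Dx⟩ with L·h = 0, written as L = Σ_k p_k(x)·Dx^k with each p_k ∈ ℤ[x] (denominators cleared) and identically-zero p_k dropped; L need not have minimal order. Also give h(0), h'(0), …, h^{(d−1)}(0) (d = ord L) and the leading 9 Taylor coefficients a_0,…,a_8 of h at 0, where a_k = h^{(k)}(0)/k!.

L = -9·Dx + 9·Dx^2 - Dx^3 + Dx^4  (order 4).
h: a_k = 0, 0, 1/2, 5/3, 1/24, -2/3, 1/720, 73/504, 1/40320, …
ICs: h(0) = 0, h′(0) = 0, h′′(0) = 1, h′′′(0) = 10.

f: a_k = -1, 0, 9/2, 0, -27/8, 0, 81/80, 0, -729/4480, …
g: a_k = 1, 1, 1/2, 1/6, 1/24, 1/120, 1/720, 1/5040, 1/40320, …
Weyl lclm of L_f,L_g ⇒ L₀ (ord ≤ 3).
h=∫₀ˣh₀: take L = L₀·Dx.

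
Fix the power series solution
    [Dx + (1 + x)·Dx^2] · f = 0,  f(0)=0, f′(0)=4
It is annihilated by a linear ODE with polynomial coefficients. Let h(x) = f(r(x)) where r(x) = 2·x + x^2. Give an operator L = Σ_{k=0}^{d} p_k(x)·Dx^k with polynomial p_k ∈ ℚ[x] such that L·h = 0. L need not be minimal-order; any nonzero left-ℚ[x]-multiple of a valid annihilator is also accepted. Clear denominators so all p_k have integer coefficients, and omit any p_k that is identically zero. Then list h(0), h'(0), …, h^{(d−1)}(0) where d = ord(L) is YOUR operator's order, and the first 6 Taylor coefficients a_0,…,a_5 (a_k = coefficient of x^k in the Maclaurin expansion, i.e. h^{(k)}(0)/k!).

L = Dx + (1 + x)·Dx^2  (order 2).
h: a_k = 0, 8, -4, 8/3, -2, 8/5, …
ICs: h(0) = 0, h′(0) = 8.

f: a_k = 0, 4, -2, 4/3, -1, 4/5, …
f∘r: x↦r, Dx↦Dx/r' in L_f ⇒ L₀.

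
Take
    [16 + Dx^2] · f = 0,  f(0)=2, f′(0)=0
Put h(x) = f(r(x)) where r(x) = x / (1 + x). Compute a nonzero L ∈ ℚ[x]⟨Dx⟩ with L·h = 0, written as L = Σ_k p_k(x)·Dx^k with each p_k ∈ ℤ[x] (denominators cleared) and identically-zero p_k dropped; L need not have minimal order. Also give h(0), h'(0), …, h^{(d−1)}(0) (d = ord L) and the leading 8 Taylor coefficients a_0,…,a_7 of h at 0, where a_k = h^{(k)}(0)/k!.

L = 16 + (2 + 6·x + 6·x^2 + 2·x^3)·Dx + (1 + 4·x + 6·x^2 + 4·x^3 + x^4)·Dx^2  (order 2).
h: a_k = 2, 0, -16, 32, -80/3, -64/3, 5488/45, -1312/5, …
ICs: h(0) = 2, h′(0) = 0.

f: a_k = 2, 0, -16, 0, 64/3, 0, -512/45, 0, …
L₀ from L_f via x↦r, Dx↦r'^{-1}Dx.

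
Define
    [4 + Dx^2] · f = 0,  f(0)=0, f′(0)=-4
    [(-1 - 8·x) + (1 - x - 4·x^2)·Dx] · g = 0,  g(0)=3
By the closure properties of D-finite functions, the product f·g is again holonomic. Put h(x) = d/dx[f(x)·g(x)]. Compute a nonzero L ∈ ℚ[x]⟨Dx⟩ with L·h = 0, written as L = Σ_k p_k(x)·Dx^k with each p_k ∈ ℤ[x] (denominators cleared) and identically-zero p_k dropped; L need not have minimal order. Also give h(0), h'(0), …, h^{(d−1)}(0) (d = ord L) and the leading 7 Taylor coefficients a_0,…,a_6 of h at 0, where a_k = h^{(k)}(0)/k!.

f: a_k = 0, -4, 0, 8/3, 0, -8/15, 0, …
g: a_k = 3, 3, 15, 27, 87, 195, 543, …
Sym-product of L_f,L_g gives L₀ (≤ ord 2).
Derive L from L₀ (diff closure).
L = (18 - 8·x - 28·x^2 + 32·x^3 + 64·x^4) + (4 + 34·x + 24·x^2 + 64·x^3)·Dx + (-1 + x^2 + 8·x^3 + 16·x^4)·Dx^2  (order 2).
h: a_k = -12, -24, -156, -400, -1548, -21288/5, -204524/15, …
ICs: h(0) = -12, h′(0) = -24.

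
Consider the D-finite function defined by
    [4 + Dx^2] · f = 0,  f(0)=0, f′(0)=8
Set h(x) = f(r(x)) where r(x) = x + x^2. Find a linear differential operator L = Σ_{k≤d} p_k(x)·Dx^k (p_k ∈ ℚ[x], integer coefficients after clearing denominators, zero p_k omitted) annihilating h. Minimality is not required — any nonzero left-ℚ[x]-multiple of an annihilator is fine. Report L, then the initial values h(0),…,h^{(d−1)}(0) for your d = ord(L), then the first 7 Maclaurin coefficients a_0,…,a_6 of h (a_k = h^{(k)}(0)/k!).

L = (4 + 24·x + 48·x^2 + 32·x^3) - 2·Dx + (1 + 2·x)·Dx^2  (order 2).
h: a_k = 0, 8, 8, -16/3, -16, -224/15, 0, …
ICs: h(0) = 0, h′(0) = 8.

f: a_k = 0, 8, 0, -16/3, 0, 16/15, 0, …
h₀=f(r): pull back L_f along r ⇒ L₀.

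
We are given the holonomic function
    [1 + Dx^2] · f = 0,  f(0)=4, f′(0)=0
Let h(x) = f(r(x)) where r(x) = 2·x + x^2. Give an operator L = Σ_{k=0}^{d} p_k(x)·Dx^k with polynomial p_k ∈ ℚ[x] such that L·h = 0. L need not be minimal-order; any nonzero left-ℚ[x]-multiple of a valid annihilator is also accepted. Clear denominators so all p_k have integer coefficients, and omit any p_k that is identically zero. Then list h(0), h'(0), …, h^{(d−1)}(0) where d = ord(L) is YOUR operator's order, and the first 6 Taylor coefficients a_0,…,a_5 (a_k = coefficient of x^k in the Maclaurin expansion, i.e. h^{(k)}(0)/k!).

f: a_k = 4, 0, -2, 0, 1/6, 0, …
f∘r: x↦r, Dx↦Dx/r' in L_f ⇒ L₀.
L = (4 + 12·x + 12·x^2 + 4·x^3) - Dx + (1 + x)·Dx^2  (order 2).
h: a_k = 4, 0, -8, -8, 2/3, 16/3, …
ICs: h(0) = 4, h′(0) = 0.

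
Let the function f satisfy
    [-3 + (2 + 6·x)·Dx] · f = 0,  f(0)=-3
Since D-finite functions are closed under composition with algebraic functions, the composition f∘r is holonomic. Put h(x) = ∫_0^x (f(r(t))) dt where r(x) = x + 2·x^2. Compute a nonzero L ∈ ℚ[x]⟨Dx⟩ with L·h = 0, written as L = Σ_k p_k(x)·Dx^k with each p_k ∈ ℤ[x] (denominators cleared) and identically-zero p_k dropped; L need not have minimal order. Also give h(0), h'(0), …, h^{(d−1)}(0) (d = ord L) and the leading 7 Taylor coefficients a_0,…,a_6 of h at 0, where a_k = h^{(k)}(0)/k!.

L = (-3 - 12·x)·Dx + (2 + 6·x + 12·x^2)·Dx^2  (order 2).
h: a_k = 0, -3, -9/4, -15/8, 135/64, -189/128, -405/512, …
ICs: h(0) = 0, h′(0) = -3.

f: a_k = -3, -9/2, 27/8, -81/16, 1215/128, -5103/256, 45927/1024, …
L₀ from L_f via x↦r, Dx↦r'^{-1}Dx.
∫: right-multiply L₀ by Dx.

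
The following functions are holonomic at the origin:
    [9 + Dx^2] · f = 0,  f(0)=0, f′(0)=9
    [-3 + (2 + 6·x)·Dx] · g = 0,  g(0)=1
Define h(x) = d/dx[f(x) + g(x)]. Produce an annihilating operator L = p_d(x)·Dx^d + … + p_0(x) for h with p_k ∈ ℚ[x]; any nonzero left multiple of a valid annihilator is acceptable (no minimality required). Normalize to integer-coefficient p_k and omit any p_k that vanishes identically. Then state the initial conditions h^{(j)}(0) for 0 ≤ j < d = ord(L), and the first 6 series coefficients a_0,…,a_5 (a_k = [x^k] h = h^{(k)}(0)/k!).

f: a_k = 0, 9, 0, -27/2, 0, 243/40, …
g: a_k = 1, 3/2, -9/8, 27/16, -405/128, 1701/256, …
h₀=f+g: left-lcm gives L₀, ord ≤ 3.
h₀' ⇒ L via d/dx closure of L₀.
L = (-513 - 648·x - 972·x^2) + (-126 - 810·x - 1944·x^2 - 1944·x^3)·Dx + (-57 - 72·x - 108·x^2)·Dx^2 + (-14 - 90·x - 216·x^2 - 216·x^3)·Dx^3  (order 3).
h: a_k = 21/2, -9/4, -567/16, -405/32, 16281/256, -45927/512, …
ICs: h(0) = 21/2, h′(0) = -9/4, h′′(0) = -567/8.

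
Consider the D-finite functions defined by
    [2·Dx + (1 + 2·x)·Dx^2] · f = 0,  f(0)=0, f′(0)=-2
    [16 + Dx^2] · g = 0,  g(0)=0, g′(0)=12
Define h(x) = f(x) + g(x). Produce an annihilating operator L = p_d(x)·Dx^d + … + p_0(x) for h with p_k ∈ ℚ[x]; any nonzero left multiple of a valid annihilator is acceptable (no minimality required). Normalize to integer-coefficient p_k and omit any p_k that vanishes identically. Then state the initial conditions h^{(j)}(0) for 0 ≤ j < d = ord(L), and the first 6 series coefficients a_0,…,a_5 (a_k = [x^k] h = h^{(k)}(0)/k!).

f: a_k = 0, -2, 2, -8/3, 4, -32/5, …
g: a_k = 0, 12, 0, -32, 0, 128/5, …
h₀=f+g: left-lcm gives L₀, ord ≤ 4.
L = (160 + 256·x + 256·x^2)·Dx + (48 + 224·x + 384·x^2 + 256·x^3)·Dx^2 + (10 + 16·x + 16·x^2)·Dx^3 + (3 + 14·x + 24·x^2 + 16·x^3)·Dx^4  (order 4).
h: a_k = 0, 10, 2, -104/3, 4, 96/5, …
ICs: h(0) = 0, h′(0) = 10, h′′(0) = 4, h′′′(0) = -208.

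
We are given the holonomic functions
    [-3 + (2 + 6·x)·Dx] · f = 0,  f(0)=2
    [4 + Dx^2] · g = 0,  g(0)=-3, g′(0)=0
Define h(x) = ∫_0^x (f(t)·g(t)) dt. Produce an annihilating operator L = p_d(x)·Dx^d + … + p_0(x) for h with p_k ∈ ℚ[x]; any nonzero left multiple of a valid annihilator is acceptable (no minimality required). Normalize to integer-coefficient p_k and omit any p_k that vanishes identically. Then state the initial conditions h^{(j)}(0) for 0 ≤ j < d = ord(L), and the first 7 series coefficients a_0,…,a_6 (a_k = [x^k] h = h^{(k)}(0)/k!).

L = (43 + 96·x + 144·x^2)·Dx + (-12 - 36·x)·Dx^2 + (4 + 24·x + 36·x^2)·Dx^3  (order 3).
h: a_k = 0, -6, -9/2, 25/4, 63/32, 19/64, -1093/256, …
ICs: h(0) = 0, h′(0) = -6, h′′(0) = -9.

f: a_k = 2, 3, -9/4, 27/8, -405/64, 1701/128, -15309/512, …
g: a_k = -3, 0, 6, 0, -2, 0, 4/15, …
L₀ := L_f ⊗_s L_g (sym. prod.), ord ≤ 2.
∫: right-multiply L₀ by Dx.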